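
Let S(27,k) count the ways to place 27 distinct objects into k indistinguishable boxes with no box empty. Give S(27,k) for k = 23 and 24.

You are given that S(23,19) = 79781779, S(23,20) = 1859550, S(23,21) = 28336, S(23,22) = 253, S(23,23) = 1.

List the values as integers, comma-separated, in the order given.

i=24: T(24,20)=79781779+20·1859550=116972779 | T(24,21)=1859550+21·28336=2454606 | T(24,22)=28336+22·253=33902 | T(24,23)=253+23·1=276 | T(24,24)=1+24·0=1
i=25: T(25,21)=116972779+21·2454606=168519505 | T(25,22)=2454606+22·33902=3200450 | T(25,23)=33902+23·276=40250 | T(25,24)=276+24·1=300
i=26: T(26,22)=168519505+22·3200450=238929405 | T(26,23)=3200450+23·40250=4126200 | T(26,24)=40250+24·300=47450
i=27: T(27,23)=238929405+23·4126200=333832005 | T(27,24)=4126200+24·47450=5265000
Read S(27,23) = 333832005, S(27,24) = 5265000.

333832005, 5265000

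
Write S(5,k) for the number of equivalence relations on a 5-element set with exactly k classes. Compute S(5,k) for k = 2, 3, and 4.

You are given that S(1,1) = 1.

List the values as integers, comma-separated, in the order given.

@2  (2,1):1·1+0→1, (2,2):0·2+1→1
@3  (3,1):1·1+0→1, (3,2):1·2+1→3, (3,3):0·3+1→1
@4  (4,1):1·1+0→1, (4,2):3·2+1→7, (4,3):1·3+3→6, (4,4):0·4+1→1
@5  (5,2):7·2+1→15, (5,3):6·3+7→25, (5,4):1·4+6→10
Read S(5,2) = 15, S(5,3) = 25, S(5,4) = 10.

15, 25, 10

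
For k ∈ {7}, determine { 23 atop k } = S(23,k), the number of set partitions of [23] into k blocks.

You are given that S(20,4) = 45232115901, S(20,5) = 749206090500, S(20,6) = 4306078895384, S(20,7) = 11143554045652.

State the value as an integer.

row 21: T[21][5]=5·749206090500+45232115901=3791262568401  T[21][6]=6·4306078895384+749206090500=26585679462804  T[21][7]=7·11143554045652+4306078895384=82310957214948
row 22: T[22][6]=6·26585679462804+3791262568401=163305339345225  T[22][7]=7·82310957214948+26585679462804=602762379967440
row 23: T[23][7]=7·602762379967440+163305339345225=4382641999117305
Read S(23,7) = 4382641999117305.

4382641999117305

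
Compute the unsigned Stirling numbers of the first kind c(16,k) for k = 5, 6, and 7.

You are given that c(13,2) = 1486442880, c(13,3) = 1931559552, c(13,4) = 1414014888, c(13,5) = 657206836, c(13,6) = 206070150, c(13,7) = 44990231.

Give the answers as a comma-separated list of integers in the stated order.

2706813345600, 1009672107080, 272803210680

@14  (14,3):1931559552·13+1486442880→26596717056, (14,4):1414014888·13+1931559552→20313753096, (14,5):657206836·13+1414014888→9957703756, (14,6):206070150·13+657206836→3336118786, (14,7):44990231·13+206070150→790943153
@15  (15,4):20313753096·14+26596717056→310989260400, (15,5):9957703756·14+20313753096→159721605680, (15,6):3336118786·14+9957703756→56663366760, (15,7):790943153·14+3336118786→14409322928
@16  (16,5):159721605680·15+310989260400→2706813345600, (16,6):56663366760·15+159721605680→1009672107080, (16,7):14409322928·15+56663366760→272803210680
Read c(16,5) = 2706813345600, c(16,6) = 1009672107080, c(16,7) = 272803210680.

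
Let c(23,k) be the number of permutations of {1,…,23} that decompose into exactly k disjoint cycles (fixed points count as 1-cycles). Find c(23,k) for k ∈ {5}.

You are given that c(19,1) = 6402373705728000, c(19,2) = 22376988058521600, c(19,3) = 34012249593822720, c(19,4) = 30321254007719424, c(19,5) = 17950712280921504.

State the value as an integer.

4280722865357147142912

i=20: T(20,2)=6402373705728000+19·22376988058521600=431565146817638400 | T(20,3)=22376988058521600+19·34012249593822720=668609730341153280 | T(20,4)=34012249593822720+19·30321254007719424=610116075740491776 | T(20,5)=30321254007719424+19·17950712280921504=371384787345228000
i=21: T(21,3)=431565146817638400+20·668609730341153280=13803759753640704000 | T(21,4)=668609730341153280+20·610116075740491776=12870931245150988800 | T(21,5)=610116075740491776+20·371384787345228000=8037811822645051776
i=22: T(22,4)=13803759753640704000+21·12870931245150988800=284093315901811468800 | T(22,5)=12870931245150988800+21·8037811822645051776=181664979520697076096
i=23: T(23,5)=284093315901811468800+22·181664979520697076096=4280722865357147142912
Read c(23,5) = 4280722865357147142912.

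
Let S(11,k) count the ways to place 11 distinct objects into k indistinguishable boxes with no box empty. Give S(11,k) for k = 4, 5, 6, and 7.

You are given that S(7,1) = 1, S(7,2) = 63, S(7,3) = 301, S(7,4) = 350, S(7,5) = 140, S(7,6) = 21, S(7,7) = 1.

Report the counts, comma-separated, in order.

@8  (8,1):1·1+0→1, (8,2):63·2+1→127, (8,3):301·3+63→966, (8,4):350·4+301→1701, (8,5):140·5+350→1050, (8,6):21·6+140→266, (8,7):1·7+21→28
@9  (9,2):127·2+1→255, (9,3):966·3+127→3025, (9,4):1701·4+966→7770, (9,5):1050·5+1701→6951, (9,6):266·6+1050→2646, (9,7):28·7+266→462
@10  (10,3):3025·3+255→9330, (10,4):7770·4+3025→34105, (10,5):6951·5+7770→42525, (10,6):2646·6+6951→22827, (10,7):462·7+2646→5880
@11  (11,4):34105·4+9330→145750, (11,5):42525·5+34105→246730, (11,6):22827·6+42525→179487, (11,7):5880·7+22827→63987
Read S(11,4) = 145750, S(11,5) = 246730, S(11,6) = 179487, S(11,7) = 63987.

145750, 246730, 179487, 63987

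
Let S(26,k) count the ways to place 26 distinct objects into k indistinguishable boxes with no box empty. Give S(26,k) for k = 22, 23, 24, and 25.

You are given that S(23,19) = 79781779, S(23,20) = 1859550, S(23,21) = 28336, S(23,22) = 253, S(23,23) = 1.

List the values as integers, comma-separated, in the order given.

i=24: T(24,20)=79781779+20·1859550=116972779 | T(24,21)=1859550+21·28336=2454606 | T(24,22)=28336+22·253=33902 | T(24,23)=253+23·1=276 | T(24,24)=1+24·0=1
i=25: T(25,21)=116972779+21·2454606=168519505 | T(25,22)=2454606+22·33902=3200450 | T(25,23)=33902+23·276=40250 | T(25,24)=276+24·1=300 | T(25,25)=1+25·0=1
i=26: T(26,22)=168519505+22·3200450=238929405 | T(26,23)=3200450+23·40250=4126200 | T(26,24)=40250+24·300=47450 | T(26,25)=300+25·1=325
Read S(26,22) = 238929405, S(26,23) = 4126200, S(26,24) = 47450, S(26,25) = 325.

238929405, 4126200, 47450, 325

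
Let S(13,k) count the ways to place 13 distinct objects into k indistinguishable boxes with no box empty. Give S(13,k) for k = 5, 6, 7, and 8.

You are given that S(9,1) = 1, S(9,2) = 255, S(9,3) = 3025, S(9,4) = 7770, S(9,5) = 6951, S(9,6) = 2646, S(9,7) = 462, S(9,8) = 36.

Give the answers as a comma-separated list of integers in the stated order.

r10: T_10,2=2×255+1=511; T_10,3=3×3025+255=9330; T_10,4=4×7770+3025=34105; T_10,5=5×6951+7770=42525; T_10,6=6×2646+6951=22827; T_10,7=7×462+2646=5880; T_10,8=8×36+462=750
r11: T_11,3=3×9330+511=28501; T_11,4=4×34105+9330=145750; T_11,5=5×42525+34105=246730; T_11,6=6×22827+42525=179487; T_11,7=7×5880+22827=63987; T_11,8=8×750+5880=11880
r12: T_12,4=4×145750+28501=611501; T_12,5=5×246730+145750=1379400; T_12,6=6×179487+246730=1323652; T_12,7=7×63987+179487=627396; T_12,8=8×11880+63987=159027
r13: T_13,5=5×1379400+611501=7508501; T_13,6=6×1323652+1379400=9321312; T_13,7=7×627396+1323652=5715424; T_13,8=8×159027+627396=1899612
Read S(13,5) = 7508501, S(13,6) = 9321312, S(13,7) = 5715424, S(13,8) = 1899612.

7508501, 9321312, 5715424, 1899612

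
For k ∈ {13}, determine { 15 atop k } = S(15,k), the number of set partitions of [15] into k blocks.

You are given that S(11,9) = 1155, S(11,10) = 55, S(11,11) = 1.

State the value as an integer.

[12] T[12,10]:10*55+1155=1705 · T[12,11]:11*1+55=66 · T[12,12]:12*0+1=1
[13] T[13,11]:11*66+1705=2431 · T[13,12]:12*1+66=78 · T[13,13]:13*0+1=1
[14] T[14,12]:12*78+2431=3367 · T[14,13]:13*1+78=91
[15] T[15,13]:13*91+3367=4550
Read S(15,13) = 4550.

4550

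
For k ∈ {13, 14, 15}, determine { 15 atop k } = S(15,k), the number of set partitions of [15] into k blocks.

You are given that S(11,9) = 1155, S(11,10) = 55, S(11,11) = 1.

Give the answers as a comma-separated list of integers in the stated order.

r12: T_12,10=10×55+1155=1705; T_12,11=11×1+55=66; T_12,12=12×0+1=1
r13: T_13,11=11×66+1705=2431; T_13,12=12×1+66=78; T_13,13=13×0+1=1
r14: T_14,12=12×78+2431=3367; T_14,13=13×1+78=91; T_14,14=14×0+1=1
r15: T_15,13=13×91+3367=4550; T_15,14=14×1+91=105; T_15,15=15×0+1=1
Read S(15,13) = 4550, S(15,14) = 105, S(15,15) = 1.

4550, 105, 1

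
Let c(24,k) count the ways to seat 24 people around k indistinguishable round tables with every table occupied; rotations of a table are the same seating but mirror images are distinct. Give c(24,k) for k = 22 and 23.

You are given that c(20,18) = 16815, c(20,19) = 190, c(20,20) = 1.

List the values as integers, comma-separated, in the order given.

35926, 276

i=21: T(21,19)=16815+20·190=20615 | T(21,20)=190+20·1=210 | T(21,21)=1+20·0=1
i=22: T(22,20)=20615+21·210=25025 | T(22,21)=210+21·1=231 | T(22,22)=1+21·0=1
i=23: T(23,21)=25025+22·231=30107 | T(23,22)=231+22·1=253 | T(23,23)=1+22·0=1
i=24: T(24,22)=30107+23·253=35926 | T(24,23)=253+23·1=276
Read c(24,22) = 35926, c(24,23) = 276.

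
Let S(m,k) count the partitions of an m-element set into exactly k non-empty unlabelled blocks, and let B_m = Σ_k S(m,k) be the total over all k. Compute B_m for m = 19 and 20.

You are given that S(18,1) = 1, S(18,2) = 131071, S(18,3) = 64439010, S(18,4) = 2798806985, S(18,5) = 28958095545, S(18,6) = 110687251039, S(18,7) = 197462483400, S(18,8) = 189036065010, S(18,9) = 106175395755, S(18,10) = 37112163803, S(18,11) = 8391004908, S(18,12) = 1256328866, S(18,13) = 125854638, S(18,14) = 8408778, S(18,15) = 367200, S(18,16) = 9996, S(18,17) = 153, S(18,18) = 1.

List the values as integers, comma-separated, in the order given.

5832742205057, 51724158235372

@19  (19,1):1·1+0→1, (19,2):131071·2+1→262143, (19,3):64439010·3+131071→193448101, (19,4):2798806985·4+64439010→11259666950, (19,5):28958095545·5+2798806985→147589284710, (19,6):110687251039·6+28958095545→693081601779, (19,7):197462483400·7+110687251039→1492924634839, (19,8):189036065010·8+197462483400→1709751003480, (19,9):106175395755·9+189036065010→1144614626805, (19,10):37112163803·10+106175395755→477297033785, (19,11):8391004908·11+37112163803→129413217791, (19,12):1256328866·12+8391004908→23466951300, (19,13):125854638·13+1256328866→2892439160, (19,14):8408778·14+125854638→243577530, (19,15):367200·15+8408778→13916778, (19,16):9996·16+367200→527136, (19,17):153·17+9996→12597, (19,18):1·18+153→171, (19,19):0·19+1→1
@20  (20,1):1·1+0→1, (20,2):262143·2+1→524287, (20,3):193448101·3+262143→580606446, (20,4):11259666950·4+193448101→45232115901, (20,5):147589284710·5+11259666950→749206090500, (20,6):693081601779·6+147589284710→4306078895384, (20,7):1492924634839·7+693081601779→11143554045652, (20,8):1709751003480·8+1492924634839→15170932662679, (20,9):1144614626805·9+1709751003480→12011282644725, (20,10):477297033785·10+1144614626805→5917584964655, (20,11):129413217791·11+477297033785→1900842429486, (20,12):23466951300·12+129413217791→411016633391, (20,13):2892439160·13+23466951300→61068660380, (20,14):243577530·14+2892439160→6302524580, (20,15):13916778·15+243577530→452329200, (20,16):527136·16+13916778→22350954, (20,17):12597·17+527136→741285, (20,18):171·18+12597→15675, (20,19):1·19+171→190, (20,20):0·20+1→1
B_19 = ΣS(19,k) = 1+262143+193448101+11259666950+147589284710+693081601779+1492924634839+1709751003480+1144614626805+477297033785+129413217791+23466951300+2892439160+243577530+13916778+527136+12597+171+1 = 5832742205057
B_20 = ΣS(20,k) = 1+524287+580606446+45232115901+749206090500+4306078895384+11143554045652+15170932662679+12011282644725+5917584964655+1900842429486+411016633391+61068660380+6302524580+452329200+22350954+741285+15675+190+1 = 51724158235372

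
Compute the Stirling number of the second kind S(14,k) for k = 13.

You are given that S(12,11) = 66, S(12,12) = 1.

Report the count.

[13] T[13,12]:12*1+66=78 · T[13,13]:13*0+1=1
[14] T[14,13]:13*1+78=91
Read S(14,13) = 91.

91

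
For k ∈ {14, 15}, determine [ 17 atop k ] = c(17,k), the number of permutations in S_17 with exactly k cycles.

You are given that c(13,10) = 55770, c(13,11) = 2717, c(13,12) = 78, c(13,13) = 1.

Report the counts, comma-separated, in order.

[14] T[14,11]:13*2717+55770=91091 · T[14,12]:13*78+2717=3731 · T[14,13]:13*1+78=91 · T[14,14]:13*0+1=1
[15] T[15,12]:14*3731+91091=143325 · T[15,13]:14*91+3731=5005 · T[15,14]:14*1+91=105 · T[15,15]:14*0+1=1
[16] T[16,13]:15*5005+143325=218400 · T[16,14]:15*105+5005=6580 · T[16,15]:15*1+105=120
[17] T[17,14]:16*6580+218400=323680 · T[17,15]:16*120+6580=8500
Read c(17,14) = 323680, c(17,15) = 8500.

323680, 8500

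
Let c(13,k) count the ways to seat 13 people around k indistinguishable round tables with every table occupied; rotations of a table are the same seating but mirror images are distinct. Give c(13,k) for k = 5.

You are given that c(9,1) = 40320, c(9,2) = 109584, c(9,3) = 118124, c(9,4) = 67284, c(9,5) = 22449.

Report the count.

657206836

row 10: T[10][2]=9·109584+40320=1026576  T[10][3]=9·118124+109584=1172700  T[10][4]=9·67284+118124=723680  T[10][5]=9·22449+67284=269325
row 11: T[11][3]=10·1172700+1026576=12753576  T[11][4]=10·723680+1172700=8409500  T[11][5]=10·269325+723680=3416930
row 12: T[12][4]=11·8409500+12753576=105258076  T[12][5]=11·3416930+8409500=45995730
row 13: T[13][5]=12·45995730+105258076=657206836
Read c(13,5) = 657206836.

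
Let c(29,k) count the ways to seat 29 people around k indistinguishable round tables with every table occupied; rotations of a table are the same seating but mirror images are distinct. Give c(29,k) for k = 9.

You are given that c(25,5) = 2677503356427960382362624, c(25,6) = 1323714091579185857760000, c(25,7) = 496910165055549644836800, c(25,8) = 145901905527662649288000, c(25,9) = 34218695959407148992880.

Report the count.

29891934088703915048808047424

i=26: T(26,6)=2677503356427960382362624+25·1323714091579185857760000=35770355645907606826362624 | T(26,7)=1323714091579185857760000+25·496910165055549644836800=13746468217967926978680000 | T(26,8)=496910165055549644836800+25·145901905527662649288000=4144457803247115877036800 | T(26,9)=145901905527662649288000+25·34218695959407148992880=1001369304512841374110000
i=27: T(27,7)=35770355645907606826362624+26·13746468217967926978680000=393178529313073708272042624 | T(27,8)=13746468217967926978680000+26·4144457803247115877036800=121502371102392939781636800 | T(27,9)=4144457803247115877036800+26·1001369304512841374110000=30180059720580991603896800
i=28: T(28,8)=393178529313073708272042624+27·121502371102392939781636800=3673742549077683082376236224 | T(28,9)=121502371102392939781636800+27·30180059720580991603896800=936363983558079713086850400
i=29: T(29,9)=3673742549077683082376236224+28·936363983558079713086850400=29891934088703915048808047424
Read c(29,9) = 29891934088703915048808047424.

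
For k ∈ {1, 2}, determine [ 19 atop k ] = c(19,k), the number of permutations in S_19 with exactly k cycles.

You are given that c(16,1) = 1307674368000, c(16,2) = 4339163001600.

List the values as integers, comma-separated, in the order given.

6402373705728000, 22376988058521600

i=17: T(17,1)=0+16·1307674368000=20922789888000 | T(17,2)=1307674368000+16·4339163001600=70734282393600
i=18: T(18,1)=0+17·20922789888000=355687428096000 | T(18,2)=20922789888000+17·70734282393600=1223405590579200
i=19: T(19,1)=0+18·355687428096000=6402373705728000 | T(19,2)=355687428096000+18·1223405590579200=22376988058521600
Read c(19,1) = 6402373705728000, c(19,2) = 22376988058521600.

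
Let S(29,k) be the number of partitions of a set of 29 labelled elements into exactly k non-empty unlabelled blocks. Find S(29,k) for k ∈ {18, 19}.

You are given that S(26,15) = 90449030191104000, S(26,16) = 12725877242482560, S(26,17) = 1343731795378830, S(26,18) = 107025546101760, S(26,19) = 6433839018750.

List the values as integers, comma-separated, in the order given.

row 27: T[27][16]=16·12725877242482560+90449030191104000=294063066070824960  T[27][17]=17·1343731795378830+12725877242482560=35569317763922670  T[27][18]=18·107025546101760+1343731795378830=3270191625210510  T[27][19]=19·6433839018750+107025546101760=229268487458010
row 28: T[28][17]=17·35569317763922670+294063066070824960=898741468057510350  T[28][18]=18·3270191625210510+35569317763922670=94432767017711850  T[28][19]=19·229268487458010+3270191625210510=7626292886912700
row 29: T[29][18]=18·94432767017711850+898741468057510350=2598531274376323650  T[29][19]=19·7626292886912700+94432767017711850=239332331869053150
Read S(29,18) = 2598531274376323650, S(29,19) = 239332331869053150.

2598531274376323650, 239332331869053150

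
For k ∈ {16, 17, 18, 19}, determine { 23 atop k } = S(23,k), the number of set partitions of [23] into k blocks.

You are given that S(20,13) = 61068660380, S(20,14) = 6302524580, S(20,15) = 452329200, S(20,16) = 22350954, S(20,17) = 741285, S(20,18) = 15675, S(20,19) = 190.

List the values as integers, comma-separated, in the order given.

762361127264, 49916988803, 2364885369, 79781779

[21] T[21,14]:14*6302524580+61068660380=149304004500 · T[21,15]:15*452329200+6302524580=13087462580 · T[21,16]:16*22350954+452329200=809944464 · T[21,17]:17*741285+22350954=34952799 · T[21,18]:18*15675+741285=1023435 · T[21,19]:19*190+15675=19285
[22] T[22,15]:15*13087462580+149304004500=345615943200 · T[22,16]:16*809944464+13087462580=26046574004 · T[22,17]:17*34952799+809944464=1404142047 · T[22,18]:18*1023435+34952799=53374629 · T[22,19]:19*19285+1023435=1389850
[23] T[23,16]:16*26046574004+345615943200=762361127264 · T[23,17]:17*1404142047+26046574004=49916988803 · T[23,18]:18*53374629+1404142047=2364885369 · T[23,19]:19*1389850+53374629=79781779
Read S(23,16) = 762361127264, S(23,17) = 49916988803, S(23,18) = 2364885369, S(23,19) = 79781779.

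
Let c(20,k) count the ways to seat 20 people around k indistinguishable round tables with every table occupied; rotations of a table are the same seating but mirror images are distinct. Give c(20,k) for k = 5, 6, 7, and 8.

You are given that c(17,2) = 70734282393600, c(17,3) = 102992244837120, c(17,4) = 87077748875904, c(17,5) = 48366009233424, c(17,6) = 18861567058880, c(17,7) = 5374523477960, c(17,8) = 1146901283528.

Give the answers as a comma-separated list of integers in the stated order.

r18: T_18,3=17×102992244837120+70734282393600=1821602444624640; T_18,4=17×87077748875904+102992244837120=1583313975727488; T_18,5=17×48366009233424+87077748875904=909299905844112; T_18,6=17×18861567058880+48366009233424=369012649234384; T_18,7=17×5374523477960+18861567058880=110228466184200; T_18,8=17×1146901283528+5374523477960=24871845297936
r19: T_19,4=18×1583313975727488+1821602444624640=30321254007719424; T_19,5=18×909299905844112+1583313975727488=17950712280921504; T_19,6=18×369012649234384+909299905844112=7551527592063024; T_19,7=18×110228466184200+369012649234384=2353125040549984; T_19,8=18×24871845297936+110228466184200=557921681547048
r20: T_20,5=19×17950712280921504+30321254007719424=371384787345228000; T_20,6=19×7551527592063024+17950712280921504=161429736530118960; T_20,7=19×2353125040549984+7551527592063024=52260903362512720; T_20,8=19×557921681547048+2353125040549984=12953636989943896
Read c(20,5) = 371384787345228000, c(20,6) = 161429736530118960, c(20,7) = 52260903362512720, c(20,8) = 12953636989943896.

371384787345228000, 161429736530118960, 52260903362512720, 12953636989943896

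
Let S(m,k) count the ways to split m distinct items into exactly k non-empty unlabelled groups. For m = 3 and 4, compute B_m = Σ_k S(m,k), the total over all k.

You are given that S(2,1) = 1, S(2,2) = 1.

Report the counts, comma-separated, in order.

i=3: T(3,1)=0+1·1=1 | T(3,2)=1+2·1=3 | T(3,3)=1+3·0=1
i=4: T(4,1)=0+1·1=1 | T(4,2)=1+2·3=7 | T(4,3)=3+3·1=6 | T(4,4)=1+4·0=1
B_3 = ΣS(3,k) = 1+3+1 = 5
B_4 = ΣS(4,k) = 1+7+6+1 = 15

5, 15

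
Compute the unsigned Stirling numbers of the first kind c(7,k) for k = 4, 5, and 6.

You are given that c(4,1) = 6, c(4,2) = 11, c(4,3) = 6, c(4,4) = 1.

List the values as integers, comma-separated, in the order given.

i=5: T(5,2)=6+4·11=50 | T(5,3)=11+4·6=35 | T(5,4)=6+4·1=10 | T(5,5)=1+4·0=1
i=6: T(6,3)=50+5·35=225 | T(6,4)=35+5·10=85 | T(6,5)=10+5·1=15 | T(6,6)=1+5·0=1
i=7: T(7,4)=225+6·85=735 | T(7,5)=85+6·15=175 | T(7,6)=15+6·1=21
Read c(7,4) = 735, c(7,5) = 175, c(7,6) = 21.

735, 175, 21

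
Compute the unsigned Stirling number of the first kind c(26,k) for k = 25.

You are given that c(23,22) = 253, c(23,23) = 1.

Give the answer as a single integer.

325

r24: T_24,23=23×1+253=276; T_24,24=23×0+1=1
r25: T_25,24=24×1+276=300; T_25,25=24×0+1=1
r26: T_26,25=25×1+300=325
Read c(26,25) = 325.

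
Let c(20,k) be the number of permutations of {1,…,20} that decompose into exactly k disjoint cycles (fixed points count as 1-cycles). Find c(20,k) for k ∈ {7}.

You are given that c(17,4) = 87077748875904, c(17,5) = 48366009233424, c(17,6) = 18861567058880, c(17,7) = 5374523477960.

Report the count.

52260903362512720

@18  (18,5):48366009233424·17+87077748875904→909299905844112, (18,6):18861567058880·17+48366009233424→369012649234384, (18,7):5374523477960·17+18861567058880→110228466184200
@19  (19,6):369012649234384·18+909299905844112→7551527592063024, (19,7):110228466184200·18+369012649234384→2353125040549984
@20  (20,7):2353125040549984·19+7551527592063024→52260903362512720
Read c(20,7) = 52260903362512720.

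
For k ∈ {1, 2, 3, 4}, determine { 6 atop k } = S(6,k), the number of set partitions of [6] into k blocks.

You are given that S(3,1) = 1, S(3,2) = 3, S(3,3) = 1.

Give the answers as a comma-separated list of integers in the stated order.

i=4: T(4,1)=0+1·1=1 | T(4,2)=1+2·3=7 | T(4,3)=3+3·1=6 | T(4,4)=1+4·0=1
i=5: T(5,1)=0+1·1=1 | T(5,2)=1+2·7=15 | T(5,3)=7+3·6=25 | T(5,4)=6+4·1=10
i=6: T(6,1)=0+1·1=1 | T(6,2)=1+2·15=31 | T(6,3)=15+3·25=90 | T(6,4)=25+4·10=65
Read S(6,1) = 1, S(6,2) = 31, S(6,3) = 90, S(6,4) = 65.

1, 31, 90, 65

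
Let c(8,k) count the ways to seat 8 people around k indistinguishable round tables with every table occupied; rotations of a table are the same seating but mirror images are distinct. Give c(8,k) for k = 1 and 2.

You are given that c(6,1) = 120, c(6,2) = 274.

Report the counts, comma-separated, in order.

5040, 13068

@7  (7,1):120·6+0→720, (7,2):274·6+120→1764
@8  (8,1):720·7+0→5040, (8,2):1764·7+720→13068
Read c(8,1) = 5040, c(8,2) = 13068.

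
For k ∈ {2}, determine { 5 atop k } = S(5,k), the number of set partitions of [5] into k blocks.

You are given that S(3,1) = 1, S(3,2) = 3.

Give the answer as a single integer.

15

@4  (4,1):1·1+0→1, (4,2):3·2+1→7
@5  (5,2):7·2+1→15
Read S(5,2) = 15.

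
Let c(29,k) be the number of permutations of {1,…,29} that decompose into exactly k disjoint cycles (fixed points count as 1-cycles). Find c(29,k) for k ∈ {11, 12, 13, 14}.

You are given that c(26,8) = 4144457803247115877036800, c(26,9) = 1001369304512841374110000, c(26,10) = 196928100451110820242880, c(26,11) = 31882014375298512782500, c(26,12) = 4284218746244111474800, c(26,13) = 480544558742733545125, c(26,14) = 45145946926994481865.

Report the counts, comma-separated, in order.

r27: T_27,9=26×1001369304512841374110000+4144457803247115877036800=30180059720580991603896800; T_27,10=26×196928100451110820242880+1001369304512841374110000=6121499916241722700424880; T_27,11=26×31882014375298512782500+196928100451110820242880=1025860474208872152587880; T_27,12=26×4284218746244111474800+31882014375298512782500=143271701777645411127300; T_27,13=26×480544558742733545125+4284218746244111474800=16778377273555183648050; T_27,14=26×45145946926994481865+480544558742733545125=1654339178844590073615
r28: T_28,10=27×6121499916241722700424880+30180059720580991603896800=195460557459107504515368560; T_28,11=27×1025860474208872152587880+6121499916241722700424880=33819732719881270820297640; T_28,12=27×143271701777645411127300+1025860474208872152587880=4894196422205298253024980; T_28,13=27×16778377273555183648050+143271701777645411127300=596287888163635369624650; T_28,14=27×1654339178844590073615+16778377273555183648050=61445535102359115635655
r29: T_29,11=28×33819732719881270820297640+195460557459107504515368560=1142413073615783087483702480; T_29,12=28×4894196422205298253024980+33819732719881270820297640=170857232541629621904997080; T_29,13=28×596287888163635369624650+4894196422205298253024980=21590257290787088602515180; T_29,14=28×61445535102359115635655+596287888163635369624650=2316762871029690607422990
Read c(29,11) = 1142413073615783087483702480, c(29,12) = 170857232541629621904997080, c(29,13) = 21590257290787088602515180, c(29,14) = 2316762871029690607422990.

1142413073615783087483702480, 170857232541629621904997080, 21590257290787088602515180, 2316762871029690607422990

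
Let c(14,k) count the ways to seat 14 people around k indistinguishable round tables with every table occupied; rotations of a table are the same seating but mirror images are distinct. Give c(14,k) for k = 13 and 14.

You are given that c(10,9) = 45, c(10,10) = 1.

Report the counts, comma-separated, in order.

i=11: T(11,10)=45+10·1=55 | T(11,11)=1+10·0=1
i=12: T(12,11)=55+11·1=66 | T(12,12)=1+11·0=1
i=13: T(13,12)=66+12·1=78 | T(13,13)=1+12·0=1
i=14: T(14,13)=78+13·1=91 | T(14,14)=1+13·0=1
Read c(14,13) = 91, c(14,14) = 1.

91, 1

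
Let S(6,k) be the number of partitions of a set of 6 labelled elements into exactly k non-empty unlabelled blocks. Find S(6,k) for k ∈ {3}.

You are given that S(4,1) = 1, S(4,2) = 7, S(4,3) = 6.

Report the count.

90

@5  (5,2):7·2+1→15, (5,3):6·3+7→25
@6  (6,3):25·3+15→90
Read S(6,3) = 90.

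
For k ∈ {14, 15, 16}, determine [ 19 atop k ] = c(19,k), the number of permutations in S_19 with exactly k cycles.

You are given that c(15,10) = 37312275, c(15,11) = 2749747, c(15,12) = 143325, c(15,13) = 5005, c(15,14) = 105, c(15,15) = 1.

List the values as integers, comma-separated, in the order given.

549789282, 22323822, 662796

[16] T[16,11]:15*2749747+37312275=78558480 · T[16,12]:15*143325+2749747=4899622 · T[16,13]:15*5005+143325=218400 · T[16,14]:15*105+5005=6580 · T[16,15]:15*1+105=120 · T[16,16]:15*0+1=1
[17] T[17,12]:16*4899622+78558480=156952432 · T[17,13]:16*218400+4899622=8394022 · T[17,14]:16*6580+218400=323680 · T[17,15]:16*120+6580=8500 · T[17,16]:16*1+120=136
[18] T[18,13]:17*8394022+156952432=299650806 · T[18,14]:17*323680+8394022=13896582 · T[18,15]:17*8500+323680=468180 · T[18,16]:17*136+8500=10812
[19] T[19,14]:18*13896582+299650806=549789282 · T[19,15]:18*468180+13896582=22323822 · T[19,16]:18*10812+468180=662796
Read c(19,14) = 549789282, c(19,15) = 22323822, c(19,16) = 662796.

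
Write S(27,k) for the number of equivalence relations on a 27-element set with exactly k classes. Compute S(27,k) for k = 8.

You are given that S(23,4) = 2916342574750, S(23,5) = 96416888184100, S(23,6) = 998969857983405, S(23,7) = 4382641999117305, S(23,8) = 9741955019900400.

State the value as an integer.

47628831813556336200

[24] T[24,5]:5*96416888184100+2916342574750=485000783495250 · T[24,6]:6*998969857983405+96416888184100=6090236036084530 · T[24,7]:7*4382641999117305+998969857983405=31677463851804540 · T[24,8]:8*9741955019900400+4382641999117305=82318282158320505
[25] T[25,6]:6*6090236036084530+485000783495250=37026417000002430 · T[25,7]:7*31677463851804540+6090236036084530=227832482998716310 · T[25,8]:8*82318282158320505+31677463851804540=690223721118368580
[26] T[26,7]:7*227832482998716310+37026417000002430=1631853797991016600 · T[26,8]:8*690223721118368580+227832482998716310=5749622251945664950
[27] T[27,8]:8*5749622251945664950+1631853797991016600=47628831813556336200
Read S(27,8) = 47628831813556336200.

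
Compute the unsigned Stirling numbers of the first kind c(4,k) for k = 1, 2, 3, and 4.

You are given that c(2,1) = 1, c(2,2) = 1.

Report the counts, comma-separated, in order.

6, 11, 6, 1

r3: T_3,1=2×1+0=2; T_3,2=2×1+1=3; T_3,3=2×0+1=1
r4: T_4,1=3×2+0=6; T_4,2=3×3+2=11; T_4,3=3×1+3=6; T_4,4=3×0+1=1
Read c(4,1) = 6, c(4,2) = 11, c(4,3) = 6, c(4,4) = 1.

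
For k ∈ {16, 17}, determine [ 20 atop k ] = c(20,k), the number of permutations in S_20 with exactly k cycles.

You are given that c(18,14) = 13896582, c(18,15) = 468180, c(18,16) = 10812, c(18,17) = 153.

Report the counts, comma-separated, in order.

34916946, 920550

@19  (19,15):468180·18+13896582→22323822, (19,16):10812·18+468180→662796, (19,17):153·18+10812→13566
@20  (20,16):662796·19+22323822→34916946, (20,17):13566·19+662796→920550
Read c(20,16) = 34916946, c(20,17) = 920550.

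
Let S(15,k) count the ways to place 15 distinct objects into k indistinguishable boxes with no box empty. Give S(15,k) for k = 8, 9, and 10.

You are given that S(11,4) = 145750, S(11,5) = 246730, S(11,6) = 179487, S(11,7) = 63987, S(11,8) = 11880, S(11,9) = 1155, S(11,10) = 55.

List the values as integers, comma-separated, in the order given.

216627840, 67128490, 12662650

r12: T_12,5=5×246730+145750=1379400; T_12,6=6×179487+246730=1323652; T_12,7=7×63987+179487=627396; T_12,8=8×11880+63987=159027; T_12,9=9×1155+11880=22275; T_12,10=10×55+1155=1705
r13: T_13,6=6×1323652+1379400=9321312; T_13,7=7×627396+1323652=5715424; T_13,8=8×159027+627396=1899612; T_13,9=9×22275+159027=359502; T_13,10=10×1705+22275=39325
r14: T_14,7=7×5715424+9321312=49329280; T_14,8=8×1899612+5715424=20912320; T_14,9=9×359502+1899612=5135130; T_14,10=10×39325+359502=752752
r15: T_15,8=8×20912320+49329280=216627840; T_15,9=9×5135130+20912320=67128490; T_15,10=10×752752+5135130=12662650
Read S(15,8) = 216627840, S(15,9) = 67128490, S(15,10) = 12662650.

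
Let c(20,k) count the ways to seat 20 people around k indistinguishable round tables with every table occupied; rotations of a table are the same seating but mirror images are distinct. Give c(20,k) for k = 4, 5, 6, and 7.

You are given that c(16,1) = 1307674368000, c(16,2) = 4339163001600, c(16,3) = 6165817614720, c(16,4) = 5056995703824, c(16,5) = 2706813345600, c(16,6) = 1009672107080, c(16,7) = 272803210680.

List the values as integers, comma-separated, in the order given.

610116075740491776, 371384787345228000, 161429736530118960, 52260903362512720

r17: T_17,1=16×1307674368000+0=20922789888000; T_17,2=16×4339163001600+1307674368000=70734282393600; T_17,3=16×6165817614720+4339163001600=102992244837120; T_17,4=16×5056995703824+6165817614720=87077748875904; T_17,5=16×2706813345600+5056995703824=48366009233424; T_17,6=16×1009672107080+2706813345600=18861567058880; T_17,7=16×272803210680+1009672107080=5374523477960
r18: T_18,2=17×70734282393600+20922789888000=1223405590579200; T_18,3=17×102992244837120+70734282393600=1821602444624640; T_18,4=17×87077748875904+102992244837120=1583313975727488; T_18,5=17×48366009233424+87077748875904=909299905844112; T_18,6=17×18861567058880+48366009233424=369012649234384; T_18,7=17×5374523477960+18861567058880=110228466184200
r19: T_19,3=18×1821602444624640+1223405590579200=34012249593822720; T_19,4=18×1583313975727488+1821602444624640=30321254007719424; T_19,5=18×909299905844112+1583313975727488=17950712280921504; T_19,6=18×369012649234384+909299905844112=7551527592063024; T_19,7=18×110228466184200+369012649234384=2353125040549984
r20: T_20,4=19×30321254007719424+34012249593822720=610116075740491776; T_20,5=19×17950712280921504+30321254007719424=371384787345228000; T_20,6=19×7551527592063024+17950712280921504=161429736530118960; T_20,7=19×2353125040549984+7551527592063024=52260903362512720
Read c(20,4) = 610116075740491776, c(20,5) = 371384787345228000, c(20,6) = 161429736530118960, c(20,7) = 52260903362512720.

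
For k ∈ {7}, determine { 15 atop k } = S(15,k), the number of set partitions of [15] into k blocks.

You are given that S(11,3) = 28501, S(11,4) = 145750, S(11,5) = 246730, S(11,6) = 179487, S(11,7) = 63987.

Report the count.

r12: T_12,4=4×145750+28501=611501; T_12,5=5×246730+145750=1379400; T_12,6=6×179487+246730=1323652; T_12,7=7×63987+179487=627396
r13: T_13,5=5×1379400+611501=7508501; T_13,6=6×1323652+1379400=9321312; T_13,7=7×627396+1323652=5715424
r14: T_14,6=6×9321312+7508501=63436373; T_14,7=7×5715424+9321312=49329280
r15: T_15,7=7×49329280+63436373=408741333
Read S(15,7) = 408741333.

408741333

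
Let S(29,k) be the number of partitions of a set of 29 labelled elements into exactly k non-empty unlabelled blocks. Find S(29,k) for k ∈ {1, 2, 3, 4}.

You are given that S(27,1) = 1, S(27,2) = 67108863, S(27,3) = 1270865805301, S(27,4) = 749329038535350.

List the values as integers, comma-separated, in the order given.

1, 268435455, 11438127792025, 11998160744311570

r28: T_28,1=1×1+0=1; T_28,2=2×67108863+1=134217727; T_28,3=3×1270865805301+67108863=3812664524766; T_28,4=4×749329038535350+1270865805301=2998587019946701
r29: T_29,1=1×1+0=1; T_29,2=2×134217727+1=268435455; T_29,3=3×3812664524766+134217727=11438127792025; T_29,4=4×2998587019946701+3812664524766=11998160744311570
Read S(29,1) = 1, S(29,2) = 268435455, S(29,3) = 11438127792025, S(29,4) = 11998160744311570.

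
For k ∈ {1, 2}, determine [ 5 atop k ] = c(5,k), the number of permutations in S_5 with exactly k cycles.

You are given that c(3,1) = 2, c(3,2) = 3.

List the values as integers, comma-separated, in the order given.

24, 50

i=4: T(4,1)=0+3·2=6 | T(4,2)=2+3·3=11
i=5: T(5,1)=0+4·6=24 | T(5,2)=6+4·11=50
Read c(5,1) = 24, c(5,2) = 50.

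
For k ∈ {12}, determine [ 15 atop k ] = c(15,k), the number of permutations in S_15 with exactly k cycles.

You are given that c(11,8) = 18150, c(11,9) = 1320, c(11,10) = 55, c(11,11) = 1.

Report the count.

143325

r12: T_12,9=11×1320+18150=32670; T_12,10=11×55+1320=1925; T_12,11=11×1+55=66; T_12,12=11×0+1=1
r13: T_13,10=12×1925+32670=55770; T_13,11=12×66+1925=2717; T_13,12=12×1+66=78
r14: T_14,11=13×2717+55770=91091; T_14,12=13×78+2717=3731
r15: T_15,12=14×3731+91091=143325
Read c(15,12) = 143325.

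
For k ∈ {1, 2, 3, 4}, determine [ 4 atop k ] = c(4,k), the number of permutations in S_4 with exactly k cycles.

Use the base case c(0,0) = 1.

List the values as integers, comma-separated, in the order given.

row 1: T[1][1]=0·0+1=1
row 2: T[2][1]=1·1+0=1  T[2][2]=1·0+1=1
row 3: T[3][1]=2·1+0=2  T[3][2]=2·1+1=3  T[3][3]=2·0+1=1
row 4: T[4][1]=3·2+0=6  T[4][2]=3·3+2=11  T[4][3]=3·1+3=6  T[4][4]=3·0+1=1
Read c(4,1) = 6, c(4,2) = 11, c(4,3) = 6, c(4,4) = 1.

6, 11, 6, 1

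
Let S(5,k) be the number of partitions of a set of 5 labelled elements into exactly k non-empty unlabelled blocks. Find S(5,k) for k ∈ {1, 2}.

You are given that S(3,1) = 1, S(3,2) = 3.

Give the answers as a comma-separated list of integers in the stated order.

1, 15

i=4: T(4,1)=0+1·1=1 | T(4,2)=1+2·3=7
i=5: T(5,1)=0+1·1=1 | T(5,2)=1+2·7=15
Read S(5,1) = 1, S(5,2) = 15.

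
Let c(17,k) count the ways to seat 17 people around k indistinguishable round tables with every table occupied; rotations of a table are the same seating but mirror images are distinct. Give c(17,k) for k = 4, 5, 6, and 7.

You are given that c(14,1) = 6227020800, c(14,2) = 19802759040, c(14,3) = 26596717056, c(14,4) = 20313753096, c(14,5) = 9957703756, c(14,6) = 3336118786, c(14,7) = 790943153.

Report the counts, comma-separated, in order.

87077748875904, 48366009233424, 18861567058880, 5374523477960

@15  (15,2):19802759040·14+6227020800→283465647360, (15,3):26596717056·14+19802759040→392156797824, (15,4):20313753096·14+26596717056→310989260400, (15,5):9957703756·14+20313753096→159721605680, (15,6):3336118786·14+9957703756→56663366760, (15,7):790943153·14+3336118786→14409322928
@16  (16,3):392156797824·15+283465647360→6165817614720, (16,4):310989260400·15+392156797824→5056995703824, (16,5):159721605680·15+310989260400→2706813345600, (16,6):56663366760·15+159721605680→1009672107080, (16,7):14409322928·15+56663366760→272803210680
@17  (17,4):5056995703824·16+6165817614720→87077748875904, (17,5):2706813345600·16+5056995703824→48366009233424, (17,6):1009672107080·16+2706813345600→18861567058880, (17,7):272803210680·16+1009672107080→5374523477960
Read c(17,4) = 87077748875904, c(17,5) = 48366009233424, c(17,6) = 18861567058880, c(17,7) = 5374523477960.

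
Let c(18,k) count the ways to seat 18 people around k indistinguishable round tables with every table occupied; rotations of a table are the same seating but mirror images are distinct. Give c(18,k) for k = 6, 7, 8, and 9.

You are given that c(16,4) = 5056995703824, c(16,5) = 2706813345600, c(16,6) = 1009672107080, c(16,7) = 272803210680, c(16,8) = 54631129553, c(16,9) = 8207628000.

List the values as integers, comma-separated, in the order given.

r17: T_17,5=16×2706813345600+5056995703824=48366009233424; T_17,6=16×1009672107080+2706813345600=18861567058880; T_17,7=16×272803210680+1009672107080=5374523477960; T_17,8=16×54631129553+272803210680=1146901283528; T_17,9=16×8207628000+54631129553=185953177553
r18: T_18,6=17×18861567058880+48366009233424=369012649234384; T_18,7=17×5374523477960+18861567058880=110228466184200; T_18,8=17×1146901283528+5374523477960=24871845297936; T_18,9=17×185953177553+1146901283528=4308105301929
Read c(18,6) = 369012649234384, c(18,7) = 110228466184200, c(18,8) = 24871845297936, c(18,9) = 4308105301929.

369012649234384, 110228466184200, 24871845297936, 4308105301929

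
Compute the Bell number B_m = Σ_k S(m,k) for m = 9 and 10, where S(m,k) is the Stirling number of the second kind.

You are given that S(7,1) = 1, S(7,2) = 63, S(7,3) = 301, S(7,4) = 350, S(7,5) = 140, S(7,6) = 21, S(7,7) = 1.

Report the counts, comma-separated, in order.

r8: T_8,1=1×1+0=1; T_8,2=2×63+1=127; T_8,3=3×301+63=966; T_8,4=4×350+301=1701; T_8,5=5×140+350=1050; T_8,6=6×21+140=266; T_8,7=7×1+21=28; T_8,8=8×0+1=1
r9: T_9,1=1×1+0=1; T_9,2=2×127+1=255; T_9,3=3×966+127=3025; T_9,4=4×1701+966=7770; T_9,5=5×1050+1701=6951; T_9,6=6×266+1050=2646; T_9,7=7×28+266=462; T_9,8=8×1+28=36; T_9,9=9×0+1=1
r10: T_10,1=1×1+0=1; T_10,2=2×255+1=511; T_10,3=3×3025+255=9330; T_10,4=4×7770+3025=34105; T_10,5=5×6951+7770=42525; T_10,6=6×2646+6951=22827; T_10,7=7×462+2646=5880; T_10,8=8×36+462=750; T_10,9=9×1+36=45; T_10,10=10×0+1=1
B_9 = ΣS(9,k) = 1+255+3025+7770+6951+2646+462+36+1 = 21147
B_10 = ΣS(10,k) = 1+511+9330+34105+42525+22827+5880+750+45+1 = 115975

21147, 115975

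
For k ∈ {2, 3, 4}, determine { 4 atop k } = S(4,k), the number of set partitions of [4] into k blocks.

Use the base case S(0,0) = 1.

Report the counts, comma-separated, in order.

[1] T[1,1]:1*0+1=1
[2] T[2,1]:1*1+0=1 · T[2,2]:2*0+1=1
[3] T[3,1]:1*1+0=1 · T[3,2]:2*1+1=3 · T[3,3]:3*0+1=1
[4] T[4,2]:2*3+1=7 · T[4,3]:3*1+3=6 · T[4,4]:4*0+1=1
Read S(4,2) = 7, S(4,3) = 6, S(4,4) = 1.

7, 6, 1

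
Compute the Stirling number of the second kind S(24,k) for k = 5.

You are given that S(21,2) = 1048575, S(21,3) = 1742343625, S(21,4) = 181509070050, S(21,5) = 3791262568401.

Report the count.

485000783495250

@22  (22,3):1742343625·3+1048575→5228079450, (22,4):181509070050·4+1742343625→727778623825, (22,5):3791262568401·5+181509070050→19137821912055
@23  (23,4):727778623825·4+5228079450→2916342574750, (23,5):19137821912055·5+727778623825→96416888184100
@24  (24,5):96416888184100·5+2916342574750→485000783495250
Read S(24,5) = 485000783495250.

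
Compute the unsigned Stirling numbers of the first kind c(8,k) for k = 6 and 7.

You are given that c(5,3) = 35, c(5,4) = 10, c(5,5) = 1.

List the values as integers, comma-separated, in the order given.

322, 28

r6: T_6,4=5×10+35=85; T_6,5=5×1+10=15; T_6,6=5×0+1=1
r7: T_7,5=6×15+85=175; T_7,6=6×1+15=21; T_7,7=6×0+1=1
r8: T_8,6=7×21+175=322; T_8,7=7×1+21=28
Read c(8,6) = 322, c(8,7) = 28.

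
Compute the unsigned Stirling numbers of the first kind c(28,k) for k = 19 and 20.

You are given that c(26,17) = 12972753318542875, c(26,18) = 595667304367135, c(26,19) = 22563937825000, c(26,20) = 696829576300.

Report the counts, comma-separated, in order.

r27: T_27,18=26×595667304367135+12972753318542875=28460103232088385; T_27,19=26×22563937825000+595667304367135=1182329687817135; T_27,20=26×696829576300+22563937825000=40681506808800
r28: T_28,19=27×1182329687817135+28460103232088385=60383004803151030; T_28,20=27×40681506808800+1182329687817135=2280730371654735
Read c(28,19) = 60383004803151030, c(28,20) = 2280730371654735.

60383004803151030, 2280730371654735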